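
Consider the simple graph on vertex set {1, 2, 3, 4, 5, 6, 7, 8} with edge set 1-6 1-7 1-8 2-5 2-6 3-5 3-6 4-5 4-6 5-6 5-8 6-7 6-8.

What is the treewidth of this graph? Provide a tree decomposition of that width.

Each bag holds 3 vertices, so the decomposition has width 2, which upper-bounds the treewidth. On the other hand G contains the 3-clique {1, 6, 8}. A clique must lie in a single bag of any decomposition, so no decomposition can have width below 2. Hence tw(G) = 2 exactly.

Treewidth 2.
One optimal decomposition is:
Bags: B1 = {5, 6, 8}  B2 = {4, 5, 6}  B3 = {1, 6, 8}  B4 = {1, 6, 7}  B5 = {2, 5, 6}  B6 = {3, 5, 6}
Tree: B1–B2, B1–B3, B3–B4, B1–B5, B2–B6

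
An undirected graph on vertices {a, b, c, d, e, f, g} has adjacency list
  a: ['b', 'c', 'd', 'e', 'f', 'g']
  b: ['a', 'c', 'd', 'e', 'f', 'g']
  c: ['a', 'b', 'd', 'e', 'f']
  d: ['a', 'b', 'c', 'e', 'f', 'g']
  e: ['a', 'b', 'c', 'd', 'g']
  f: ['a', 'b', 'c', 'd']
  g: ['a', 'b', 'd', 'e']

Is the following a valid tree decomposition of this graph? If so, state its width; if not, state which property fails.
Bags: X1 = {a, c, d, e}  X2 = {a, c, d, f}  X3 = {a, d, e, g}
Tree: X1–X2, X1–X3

No — vertex b appears in no bag.

A tree decomposition must satisfy three properties: every vertex lies in some bag; for every edge, both endpoints lie together in some bag; and for every vertex, the bags containing it form a connected subtree. Here vertex b appears in no bag, so the decomposition is invalid.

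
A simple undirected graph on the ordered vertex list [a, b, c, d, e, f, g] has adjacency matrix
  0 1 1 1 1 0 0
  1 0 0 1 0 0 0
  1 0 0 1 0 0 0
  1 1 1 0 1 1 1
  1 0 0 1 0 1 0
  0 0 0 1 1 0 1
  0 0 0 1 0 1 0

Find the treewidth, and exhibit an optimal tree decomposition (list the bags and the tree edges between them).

Treewidth 2.
One such decomposition:
Bags: B1 = {d, e, f}  B2 = {a, d, e}  B3 = {a, b, d}  B4 = {a, c, d}  B5 = {d, f, g}
Tree: B1–B2, B2–B3, B3–B4, B1–B5

The largest bag has 3 vertices, giving width 2; this decomposition certifies tw(G) ≤ 2. On the other hand G contains the 3-clique {d, f, g}. A clique must lie in a single bag of any decomposition, so no decomposition can have width below 2. Combining the bounds, tw(G) = 2.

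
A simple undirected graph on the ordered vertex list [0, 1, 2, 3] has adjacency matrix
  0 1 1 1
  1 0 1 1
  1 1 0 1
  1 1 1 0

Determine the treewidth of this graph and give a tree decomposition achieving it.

Treewidth 3.
One optimal decomposition is:
Bags: B1 = {0, 1, 2, 3}
Tree: (single bag)

With just one bag of size 4, the width is 4 − 1 = 3, so tw(G) ≤ 3. Conversely, {0, 1, 2, 3} is a clique of size 4, and the vertices of any clique must share a bag in every tree decomposition; so some bag has ≥ 4 vertices and tw(G) ≥ 3. The upper and lower bounds meet at 3, so that is the treewidth.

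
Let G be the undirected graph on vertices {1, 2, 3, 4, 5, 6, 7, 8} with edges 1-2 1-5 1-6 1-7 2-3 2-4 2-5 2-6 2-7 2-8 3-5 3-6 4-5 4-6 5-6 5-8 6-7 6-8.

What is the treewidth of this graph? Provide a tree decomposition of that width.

Every bag has size at most 4, so the width is 4 − 1 = 3 and tw(G) ≤ 3. On the other hand G contains the 4-clique {2, 5, 6, 8}. A clique must lie in a single bag of any decomposition, so no decomposition can have width below 3. The upper and lower bounds meet at 3, so that is the treewidth.

Treewidth 3.
One optimal decomposition is:
Bags: B1 = {2, 4, 5, 6}  B2 = {1, 2, 5, 6}  B3 = {2, 5, 6, 8}  B4 = {2, 3, 5, 6}  B5 = {1, 2, 6, 7}
Tree: B1–B2, B2–B3, B3–B4, B2–B5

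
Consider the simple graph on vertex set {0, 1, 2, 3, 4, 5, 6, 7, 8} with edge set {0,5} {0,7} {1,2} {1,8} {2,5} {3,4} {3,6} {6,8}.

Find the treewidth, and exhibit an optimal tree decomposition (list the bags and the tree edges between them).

Treewidth 1.
Bags: B1 = {3, 4}  B2 = {3, 6}  B3 = {6, 8}  B4 = {1, 8}  B5 = {1, 2}  B6 = {2, 5}  B7 = {0, 5}  B8 = {0, 7}
Tree: B1–B2, B2–B3, B3–B4, B4–B5, B5–B6, B6–B7, B7–B8

The largest bag has 2 vertices, giving width 1; this decomposition certifies tw(G) ≤ 1. G has an edge, so its treewidth is at least 1. Hence tw(G) = 1 exactly.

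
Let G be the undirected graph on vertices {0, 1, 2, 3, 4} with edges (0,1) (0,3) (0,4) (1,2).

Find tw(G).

A width-1 tree decomposition is:
Bags: B1 = {0, 4}  B2 = {0, 1}  B3 = {0, 3}  B4 = {1, 2}
Tree: B1–B2, B1–B3, B2–B4
Each bag holds 2 vertices, so the decomposition has width 1, which upper-bounds the treewidth. G has an edge, so its treewidth is at least 1. Therefore the treewidth is 1.

1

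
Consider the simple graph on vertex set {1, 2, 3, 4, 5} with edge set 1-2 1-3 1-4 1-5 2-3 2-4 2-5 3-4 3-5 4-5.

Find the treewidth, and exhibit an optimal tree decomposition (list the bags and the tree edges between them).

A single bag containing all 5 vertices is trivially a valid decomposition of width 4. Conversely, {1, 2, 3, 4, 5} is a clique of size 5, and the vertices of any clique must share a bag in every tree decomposition; so some bag has ≥ 5 vertices and tw(G) ≥ 4. Therefore the treewidth is 4.

Treewidth 4.
Bags: B1 = {1, 2, 3, 4, 5}
Tree: (single bag)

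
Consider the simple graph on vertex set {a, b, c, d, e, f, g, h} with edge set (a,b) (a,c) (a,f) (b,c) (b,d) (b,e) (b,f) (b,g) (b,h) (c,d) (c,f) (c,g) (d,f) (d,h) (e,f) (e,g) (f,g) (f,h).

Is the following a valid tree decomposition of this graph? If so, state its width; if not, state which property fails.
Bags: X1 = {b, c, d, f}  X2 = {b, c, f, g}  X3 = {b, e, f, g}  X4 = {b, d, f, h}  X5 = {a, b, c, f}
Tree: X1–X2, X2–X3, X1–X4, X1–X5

Yes; width 3.

Vertex coverage: the bags together contain {a, b, c, d, e, f, g, h}, the full vertex set. Edge coverage: each edge of G has both endpoints in at least one bag. Running intersection: for every vertex, the bags containing it form a connected subtree. All three properties hold, so this is a valid tree decomposition of width max|bag| − 1 = 3, and hence tw(G) ≤ 3.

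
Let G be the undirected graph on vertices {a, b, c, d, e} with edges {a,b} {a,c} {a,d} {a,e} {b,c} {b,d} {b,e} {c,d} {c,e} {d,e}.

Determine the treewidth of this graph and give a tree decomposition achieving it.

Treewidth 4.
One optimal decomposition is:
Bags: B1 = {a, b, c, d, e}
Tree: (single bag)

With just one bag of size 5, the width is 5 − 1 = 4, so tw(G) ≤ 4. For the lower bound, the 5 vertices {a, b, c, d, e} are pairwise adjacent, and any tree decomposition puts a clique entirely inside one bag — forcing width ≥ 4. Combining the bounds, tw(G) = 4.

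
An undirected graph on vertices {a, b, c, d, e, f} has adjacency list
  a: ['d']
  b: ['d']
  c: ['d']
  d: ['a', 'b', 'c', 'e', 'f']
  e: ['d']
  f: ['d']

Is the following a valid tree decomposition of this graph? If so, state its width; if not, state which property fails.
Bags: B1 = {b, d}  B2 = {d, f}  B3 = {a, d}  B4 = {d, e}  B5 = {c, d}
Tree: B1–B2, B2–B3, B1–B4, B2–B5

Yes; width 1.

Checking the three conditions: (i) the bags cover all of {a, b, c, d, e, f}; (ii) for each edge, some bag contains both endpoints; (iii) the bags containing any fixed vertex form a subtree. All hold, so the decomposition is valid with width 2 − 1 = 1.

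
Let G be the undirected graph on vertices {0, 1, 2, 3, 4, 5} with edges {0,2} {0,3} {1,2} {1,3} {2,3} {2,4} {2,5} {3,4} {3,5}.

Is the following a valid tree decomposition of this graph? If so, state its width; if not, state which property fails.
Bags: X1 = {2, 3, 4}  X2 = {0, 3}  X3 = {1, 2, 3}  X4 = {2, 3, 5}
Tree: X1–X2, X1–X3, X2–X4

No — edge (2,0) lies in no bag.

A tree decomposition must satisfy three properties: every vertex lies in some bag; for every edge, both endpoints lie together in some bag; and for every vertex, the bags containing it form a connected subtree. Here edge (2,0) lies in no bag, so the decomposition is invalid.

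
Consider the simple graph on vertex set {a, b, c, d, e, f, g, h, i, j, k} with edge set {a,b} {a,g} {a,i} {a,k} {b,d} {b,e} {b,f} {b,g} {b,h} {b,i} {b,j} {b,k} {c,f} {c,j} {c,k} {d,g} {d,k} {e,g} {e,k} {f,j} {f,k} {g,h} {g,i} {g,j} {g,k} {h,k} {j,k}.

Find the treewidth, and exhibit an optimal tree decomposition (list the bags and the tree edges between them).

Each bag holds 4 vertices, so the decomposition has width 3, which upper-bounds the treewidth. On the other hand G contains the 4-clique {c, f, j, k}. A clique must lie in a single bag of any decomposition, so no decomposition can have width below 3. Combining the bounds, tw(G) = 3.

Treewidth 3.
One optimal decomposition is:
Bags: B1 = {b, d, g, k}  B2 = {b, g, j, k}  B3 = {a, b, g, k}  B4 = {b, f, j, k}  B5 = {b, g, h, k}  B6 = {c, f, j, k}  B7 = {a, b, g, i}  B8 = {b, e, g, k}
Tree: B1–B2, B2–B3, B2–B4, B1–B5, B4–B6, B3–B7, B5–B8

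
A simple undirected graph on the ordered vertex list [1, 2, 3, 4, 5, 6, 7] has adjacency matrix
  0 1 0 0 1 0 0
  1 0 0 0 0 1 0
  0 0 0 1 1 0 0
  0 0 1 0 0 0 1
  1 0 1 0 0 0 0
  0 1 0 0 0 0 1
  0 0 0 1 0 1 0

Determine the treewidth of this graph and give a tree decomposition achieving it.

The largest bag has 3 vertices, giving width 2; this decomposition certifies tw(G) ≤ 2. The edges 6–2–1–5–3–4–7–6 form a cycle, so G is not a tree and its treewidth is at least 2. Hence tw(G) = 2 exactly.

Treewidth 2.
One such decomposition:
Bags: B1 = {1, 2, 6}  B2 = {1, 5, 6}  B3 = {3, 5, 6}  B4 = {3, 4, 6}  B5 = {4, 6, 7}
Tree: B1–B2, B2–B3, B3–B4, B4–B5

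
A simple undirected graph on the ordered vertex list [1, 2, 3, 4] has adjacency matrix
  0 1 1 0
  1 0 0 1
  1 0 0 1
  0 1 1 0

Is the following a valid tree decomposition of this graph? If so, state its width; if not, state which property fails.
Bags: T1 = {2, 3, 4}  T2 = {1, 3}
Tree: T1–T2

No — edge (2,1) lies in no bag.

A tree decomposition must satisfy three properties: every vertex lies in some bag; for every edge, both endpoints lie together in some bag; and for every vertex, the bags containing it form a connected subtree. Here edge (2,1) lies in no bag, so the decomposition is invalid.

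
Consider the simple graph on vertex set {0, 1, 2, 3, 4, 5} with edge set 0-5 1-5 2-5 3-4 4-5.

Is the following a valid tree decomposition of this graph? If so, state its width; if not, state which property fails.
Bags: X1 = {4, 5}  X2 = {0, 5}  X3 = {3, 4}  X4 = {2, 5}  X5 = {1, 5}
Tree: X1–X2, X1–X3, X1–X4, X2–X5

Yes; width 1.

Every vertex of G appears in some bag (union = {0, 1, 2, 3, 4, 5}); every edge is covered by a bag; and for each vertex v the set of bags containing v is connected in the bag tree. The decomposition is therefore valid. The largest bag has 2 vertices, so the width is 1.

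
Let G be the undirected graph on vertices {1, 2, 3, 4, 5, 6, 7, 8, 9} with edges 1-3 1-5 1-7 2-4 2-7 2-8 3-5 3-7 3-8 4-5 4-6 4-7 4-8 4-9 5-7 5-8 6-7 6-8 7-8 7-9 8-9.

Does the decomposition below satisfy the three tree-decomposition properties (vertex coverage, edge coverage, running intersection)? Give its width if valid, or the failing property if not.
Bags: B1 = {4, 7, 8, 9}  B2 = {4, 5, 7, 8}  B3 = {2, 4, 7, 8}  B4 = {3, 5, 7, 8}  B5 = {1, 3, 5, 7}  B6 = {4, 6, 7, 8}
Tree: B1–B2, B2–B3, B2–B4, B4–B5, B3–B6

Yes; width 3.

Vertex coverage: the bags together contain {1, 2, 3, 4, 5, 6, 7, 8, 9}, the full vertex set. Edge coverage: each edge of G has both endpoints in at least one bag. Running intersection: for every vertex, the bags containing it form a connected subtree. All three properties hold, so this is a valid tree decomposition of width max|bag| − 1 = 3, and hence tw(G) ≤ 3.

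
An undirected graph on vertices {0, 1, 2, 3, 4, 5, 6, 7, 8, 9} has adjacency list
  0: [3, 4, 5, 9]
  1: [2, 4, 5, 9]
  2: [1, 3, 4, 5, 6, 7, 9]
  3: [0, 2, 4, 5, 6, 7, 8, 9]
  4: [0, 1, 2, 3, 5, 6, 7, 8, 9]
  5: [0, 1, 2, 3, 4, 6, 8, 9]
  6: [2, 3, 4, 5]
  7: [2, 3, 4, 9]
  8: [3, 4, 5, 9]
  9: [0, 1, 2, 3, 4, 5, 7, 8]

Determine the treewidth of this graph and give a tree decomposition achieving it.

Each bag holds 5 vertices, so the decomposition has width 4, which upper-bounds the treewidth. For the lower bound, the 5 vertices {1, 2, 4, 5, 9} are pairwise adjacent, and any tree decomposition puts a clique entirely inside one bag — forcing width ≥ 4. The upper and lower bounds meet at 4, so that is the treewidth.

Treewidth 4.
Bags: B1 = {2, 3, 4, 5, 6}  B2 = {2, 3, 4, 5, 9}  B3 = {0, 3, 4, 5, 9}  B4 = {1, 2, 4, 5, 9}  B5 = {3, 4, 5, 8, 9}  B6 = {2, 3, 4, 7, 9}
Tree: B1–B2, B2–B3, B2–B4, B2–B5, B2–B6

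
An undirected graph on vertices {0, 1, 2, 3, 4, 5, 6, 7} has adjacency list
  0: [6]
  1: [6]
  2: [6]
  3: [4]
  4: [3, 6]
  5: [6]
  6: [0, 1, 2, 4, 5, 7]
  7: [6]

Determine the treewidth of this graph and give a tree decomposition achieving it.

Every bag has size at most 2, so the width is 2 − 1 = 1 and tw(G) ≤ 1. Since G has at least one edge (e.g. 4–6), it is not an edgeless graph, so tw(G) ≥ 1. Therefore the treewidth is 1.

Treewidth 1.
One such decomposition:
Bags: B1 = {4, 6}  B2 = {6, 7}  B3 = {2, 6}  B4 = {3, 4}  B5 = {5, 6}  B6 = {1, 6}  B7 = {0, 6}
Tree: B1–B2, B1–B3, B1–B4, B2–B5, B1–B6, B1–B7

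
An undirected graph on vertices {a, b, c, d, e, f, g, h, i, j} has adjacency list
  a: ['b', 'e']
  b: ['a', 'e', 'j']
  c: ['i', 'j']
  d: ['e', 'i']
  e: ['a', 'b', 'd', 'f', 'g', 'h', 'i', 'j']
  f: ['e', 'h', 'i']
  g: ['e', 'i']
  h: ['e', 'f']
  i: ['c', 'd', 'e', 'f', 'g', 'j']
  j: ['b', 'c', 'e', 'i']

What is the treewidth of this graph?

A width-2 tree decomposition is:
Bags: B1 = {e, i, j}  B2 = {c, i, j}  B3 = {b, e, j}  B4 = {e, f, i}  B5 = {e, f, h}  B6 = {a, b, e}  B7 = {e, g, i}  B8 = {d, e, i}
Tree: B1–B2, B1–B3, B1–B4, B4–B5, B3–B6, B4–B7, B4–B8
Every bag has size at most 3, so the width is 3 − 1 = 2 and tw(G) ≤ 2. Conversely, {e, f, h} is a clique of size 3, and the vertices of any clique must share a bag in every tree decomposition; so some bag has ≥ 3 vertices and tw(G) ≥ 2. Combining the bounds, tw(G) = 2.

2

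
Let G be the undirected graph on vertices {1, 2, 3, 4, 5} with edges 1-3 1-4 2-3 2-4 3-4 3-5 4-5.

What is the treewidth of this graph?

2

A width-2 tree decomposition is:
Bags: B1 = {1, 3, 4}  B2 = {2, 3, 4}  B3 = {3, 4, 5}
Tree: B1–B2, B2–B3
Each bag holds 3 vertices, so the decomposition has width 2, which upper-bounds the treewidth. For the lower bound, the 3 vertices {1, 3, 4} are pairwise adjacent, and any tree decomposition puts a clique entirely inside one bag — forcing width ≥ 2. The upper and lower bounds meet at 2, so that is the treewidth.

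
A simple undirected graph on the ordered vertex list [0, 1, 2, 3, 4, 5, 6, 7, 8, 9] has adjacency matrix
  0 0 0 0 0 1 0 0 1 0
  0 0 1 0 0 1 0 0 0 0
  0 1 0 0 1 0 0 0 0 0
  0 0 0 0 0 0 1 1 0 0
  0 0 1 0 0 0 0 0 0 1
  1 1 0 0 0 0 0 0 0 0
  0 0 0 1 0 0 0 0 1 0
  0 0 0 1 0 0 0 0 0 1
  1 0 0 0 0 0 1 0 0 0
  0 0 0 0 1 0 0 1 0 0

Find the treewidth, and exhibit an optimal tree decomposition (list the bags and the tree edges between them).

Every bag has size at most 3, so the width is 3 − 1 = 2 and tw(G) ≤ 2. Since 6–8–0–5–1–2–4–9–7–3–6 is a cycle in G, G is not acyclic. Forests are exactly the graphs of treewidth ≤ 1, so tw(G) ≥ 2. Combining the bounds, tw(G) = 2.

Treewidth 2.
One optimal decomposition is:
Bags: B1 = {0, 6, 8}  B2 = {0, 5, 6}  B3 = {1, 5, 6}  B4 = {1, 2, 6}  B5 = {2, 4, 6}  B6 = {4, 6, 9}  B7 = {6, 7, 9}  B8 = {3, 6, 7}
Tree: B1–B2, B2–B3, B3–B4, B4–B5, B5–B6, B6–B7, B7–B8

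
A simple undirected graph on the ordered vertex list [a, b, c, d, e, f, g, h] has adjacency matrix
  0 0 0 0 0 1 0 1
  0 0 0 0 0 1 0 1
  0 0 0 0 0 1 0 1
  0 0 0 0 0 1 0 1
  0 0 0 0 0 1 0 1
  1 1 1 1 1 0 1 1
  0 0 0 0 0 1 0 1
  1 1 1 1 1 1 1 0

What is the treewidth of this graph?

2

A width-2 tree decomposition is:
Bags: B1 = {f, g, h}  B2 = {e, f, h}  B3 = {b, f, h}  B4 = {d, f, h}  B5 = {a, f, h}  B6 = {c, f, h}
Tree: B1–B2, B2–B3, B3–B4, B1–B5, B4–B6
The largest bag has 3 vertices, giving width 2; this decomposition certifies tw(G) ≤ 2. On the other hand G contains the 3-clique {d, f, h}. A clique must lie in a single bag of any decomposition, so no decomposition can have width below 2. Therefore the treewidth is 2.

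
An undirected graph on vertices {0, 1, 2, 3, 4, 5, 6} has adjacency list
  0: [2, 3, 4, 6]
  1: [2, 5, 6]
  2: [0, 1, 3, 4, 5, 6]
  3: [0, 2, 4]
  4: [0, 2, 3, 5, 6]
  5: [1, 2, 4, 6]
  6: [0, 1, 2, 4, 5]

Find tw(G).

A width-3 tree decomposition is:
Bags: B1 = {0, 2, 4, 6}  B2 = {0, 2, 3, 4}  B3 = {2, 4, 5, 6}  B4 = {1, 2, 5, 6}
Tree: B1–B2, B1–B3, B3–B4
Every bag has size at most 4, so the width is 4 − 1 = 3 and tw(G) ≤ 3. For the lower bound, the 4 vertices {1, 2, 5, 6} are pairwise adjacent, and any tree decomposition puts a clique entirely inside one bag — forcing width ≥ 3. Hence tw(G) = 3 exactly.

3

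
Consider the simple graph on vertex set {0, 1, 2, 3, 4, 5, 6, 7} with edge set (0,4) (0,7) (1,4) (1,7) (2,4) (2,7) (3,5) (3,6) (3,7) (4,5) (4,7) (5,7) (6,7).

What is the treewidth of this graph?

A width-2 tree decomposition is:
Bags: B1 = {2, 4, 7}  B2 = {4, 5, 7}  B3 = {3, 5, 7}  B4 = {3, 6, 7}  B5 = {0, 4, 7}  B6 = {1, 4, 7}
Tree: B1–B2, B2–B3, B3–B4, B2–B5, B1–B6
Every bag has size at most 3, so the width is 3 − 1 = 2 and tw(G) ≤ 2. On the other hand G contains the 3-clique {3, 5, 7}. A clique must lie in a single bag of any decomposition, so no decomposition can have width below 2. The upper and lower bounds meet at 2, so that is the treewidth.

2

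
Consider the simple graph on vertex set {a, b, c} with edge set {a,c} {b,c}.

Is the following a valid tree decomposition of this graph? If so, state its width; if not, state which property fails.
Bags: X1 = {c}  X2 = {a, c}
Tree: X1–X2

No — vertex b appears in no bag.

A tree decomposition must satisfy three properties: every vertex lies in some bag; for every edge, both endpoints lie together in some bag; and for every vertex, the bags containing it form a connected subtree. Here vertex b appears in no bag, so the decomposition is invalid.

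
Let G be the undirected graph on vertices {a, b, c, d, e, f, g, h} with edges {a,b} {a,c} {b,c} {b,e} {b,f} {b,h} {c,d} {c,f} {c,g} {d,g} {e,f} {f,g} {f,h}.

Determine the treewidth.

2

A width-2 tree decomposition is:
Bags: B1 = {b, c, f}  B2 = {b, f, h}  B3 = {b, e, f}  B4 = {c, f, g}  B5 = {a, b, c}  B6 = {c, d, g}
Tree: B1–B2, B2–B3, B1–B4, B1–B5, B4–B6
Each bag holds 3 vertices, so the decomposition has width 2, which upper-bounds the treewidth. Conversely, {c, d, g} is a clique of size 3, and the vertices of any clique must share a bag in every tree decomposition; so some bag has ≥ 3 vertices and tw(G) ≥ 2. The upper and lower bounds meet at 2, so that is the treewidth.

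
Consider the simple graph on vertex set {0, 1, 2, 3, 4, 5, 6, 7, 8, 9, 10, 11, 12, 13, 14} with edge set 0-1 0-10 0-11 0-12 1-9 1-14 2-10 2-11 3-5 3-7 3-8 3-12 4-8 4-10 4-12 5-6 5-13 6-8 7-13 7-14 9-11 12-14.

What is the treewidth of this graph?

3

A width-3 tree decomposition is:
Bags: B1 = {5, 6, 8, 13}  B2 = {3, 5, 8, 13}  B3 = {3, 7, 8, 13}  B4 = {3, 4, 7, 8}  B5 = {3, 4, 7, 12}  B6 = {4, 7, 12, 14}  B7 = {4, 10, 12, 14}  B8 = {0, 10, 12, 14}  B9 = {0, 1, 10, 14}  B10 = {0, 1, 2, 10}  B11 = {0, 1, 2, 11}  B12 = {1, 2, 9, 11}
Tree: B1–B2, B2–B3, B3–B4, B4–B5, B5–B6, B6–B7, B7–B8, B8–B9, B9–B10, B10–B11, B11–B12
Every bag has size at most 4, so the width is 4 − 1 = 3 and tw(G) ≤ 3. For the lower bound: the 4 vertex sets {5,6,13}, {8}, {3}, {4,7,12,14} are disjoint, each induces a connected subgraph, and every pair is joined by at least one edge of G. Contracting each set to a single vertex therefore yields K_{4} as a minor, and since treewidth is minor-monotone, tw(G) ≥ tw(K_{4}) = 3. Hence tw(G) = 3 exactly.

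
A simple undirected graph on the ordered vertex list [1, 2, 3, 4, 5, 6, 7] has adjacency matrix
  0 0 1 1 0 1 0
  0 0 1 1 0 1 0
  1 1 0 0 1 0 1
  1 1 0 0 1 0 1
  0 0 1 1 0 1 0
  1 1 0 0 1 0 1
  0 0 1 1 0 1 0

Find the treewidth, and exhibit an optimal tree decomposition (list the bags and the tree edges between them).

Every bag has size at most 4, so the width is 4 − 1 = 3 and tw(G) ≤ 3. For the lower bound: the 4 vertex sets {6,7}, {3,5}, {4}, {2} are disjoint, each induces a connected subgraph, and every pair is joined by at least one edge of G. Contracting each set to a single vertex therefore yields K_{4} as a minor, and since treewidth is minor-monotone, tw(G) ≥ tw(K_{4}) = 3. Therefore the treewidth is 3.

Treewidth 3.
One such decomposition:
Bags: B1 = {3, 4, 6, 7}  B2 = {3, 4, 5, 6}  B3 = {2, 3, 4, 6}  B4 = {1, 3, 4, 6}
Tree: B1–B2, B2–B3, B3–B4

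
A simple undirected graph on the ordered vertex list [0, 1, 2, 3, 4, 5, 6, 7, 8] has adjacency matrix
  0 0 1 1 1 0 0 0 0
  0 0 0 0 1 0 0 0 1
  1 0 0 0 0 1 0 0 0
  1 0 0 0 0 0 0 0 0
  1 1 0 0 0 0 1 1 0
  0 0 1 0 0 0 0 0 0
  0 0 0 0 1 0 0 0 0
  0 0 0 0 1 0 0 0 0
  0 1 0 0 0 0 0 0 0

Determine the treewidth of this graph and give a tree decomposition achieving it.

Treewidth 1.
One such decomposition:
Bags: B1 = {0, 4}  B2 = {0, 2}  B3 = {0, 3}  B4 = {1, 4}  B5 = {1, 8}  B6 = {2, 5}  B7 = {4, 7}  B8 = {4, 6}
Tree: B1–B2, B2–B3, B1–B4, B4–B5, B2–B6, B1–B7, B1–B8

Every bag has size at most 2, so the width is 2 − 1 = 1 and tw(G) ≤ 1. G has an edge, so its treewidth is at least 1. Hence tw(G) = 1 exactly.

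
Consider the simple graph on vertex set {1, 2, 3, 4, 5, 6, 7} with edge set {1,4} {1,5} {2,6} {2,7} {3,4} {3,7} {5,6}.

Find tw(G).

A width-2 tree decomposition is:
Bags: B1 = {1, 3, 4}  B2 = {1, 3, 7}  B3 = {1, 2, 7}  B4 = {1, 2, 6}  B5 = {1, 5, 6}
Tree: B1–B2, B2–B3, B3–B4, B4–B5
The largest bag has 3 vertices, giving width 2; this decomposition certifies tw(G) ≤ 2. Since 1–4–3–7–2–6–5–1 is a cycle in G, G is not acyclic. Forests are exactly the graphs of treewidth ≤ 1, so tw(G) ≥ 2. Therefore the treewidth is 2.

2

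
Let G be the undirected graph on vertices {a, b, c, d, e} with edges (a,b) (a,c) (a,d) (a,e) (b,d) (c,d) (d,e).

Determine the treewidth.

A width-2 tree decomposition is:
Bags: B1 = {a, b, d}  B2 = {a, c, d}  B3 = {a, d, e}
Tree: B1–B2, B2–B3
Every bag has size at most 3, so the width is 3 − 1 = 2 and tw(G) ≤ 2. Conversely, {a, d, e} is a clique of size 3, and the vertices of any clique must share a bag in every tree decomposition; so some bag has ≥ 3 vertices and tw(G) ≥ 2. Therefore the treewidth is 2.

2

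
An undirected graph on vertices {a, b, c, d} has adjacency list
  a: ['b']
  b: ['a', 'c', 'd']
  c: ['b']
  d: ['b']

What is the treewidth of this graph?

A width-1 tree decomposition is:
Bags: B1 = {b, c}  B2 = {b, d}  B3 = {a, b}
Tree: B1–B2, B1–B3
The largest bag has 2 vertices, giving width 1; this decomposition certifies tw(G) ≤ 1. G has an edge, so its treewidth is at least 1. The upper and lower bounds meet at 1, so that is the treewidth.

1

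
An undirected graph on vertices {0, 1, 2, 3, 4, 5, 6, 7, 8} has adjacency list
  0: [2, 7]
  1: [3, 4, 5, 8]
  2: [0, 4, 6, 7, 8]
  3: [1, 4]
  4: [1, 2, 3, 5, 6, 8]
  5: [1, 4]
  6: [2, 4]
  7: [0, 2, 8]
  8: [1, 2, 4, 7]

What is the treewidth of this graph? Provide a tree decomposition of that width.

Each bag holds 3 vertices, so the decomposition has width 2, which upper-bounds the treewidth. Conversely, {0, 2, 7} is a clique of size 3, and the vertices of any clique must share a bag in every tree decomposition; so some bag has ≥ 3 vertices and tw(G) ≥ 2. Combining the bounds, tw(G) = 2.

Treewidth 2.
Bags: B1 = {0, 2, 7}  B2 = {2, 7, 8}  B3 = {2, 4, 8}  B4 = {1, 4, 8}  B5 = {1, 4, 5}  B6 = {2, 4, 6}  B7 = {1, 3, 4}
Tree: B1–B2, B2–B3, B3–B4, B4–B5, B3–B6, B4–B7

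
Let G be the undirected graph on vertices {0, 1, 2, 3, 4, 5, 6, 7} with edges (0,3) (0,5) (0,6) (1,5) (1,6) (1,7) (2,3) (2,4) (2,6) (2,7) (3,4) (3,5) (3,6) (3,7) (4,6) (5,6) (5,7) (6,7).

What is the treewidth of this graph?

3

A width-3 tree decomposition is:
Bags: B1 = {2, 3, 4, 6}  B2 = {2, 3, 6, 7}  B3 = {3, 5, 6, 7}  B4 = {0, 3, 5, 6}  B5 = {1, 5, 6, 7}
Tree: B1–B2, B2–B3, B3–B4, B3–B5
The largest bag has 4 vertices, giving width 3; this decomposition certifies tw(G) ≤ 3. For the lower bound, the 4 vertices {1, 5, 6, 7} are pairwise adjacent, and any tree decomposition puts a clique entirely inside one bag — forcing width ≥ 3. Hence tw(G) = 3 exactly.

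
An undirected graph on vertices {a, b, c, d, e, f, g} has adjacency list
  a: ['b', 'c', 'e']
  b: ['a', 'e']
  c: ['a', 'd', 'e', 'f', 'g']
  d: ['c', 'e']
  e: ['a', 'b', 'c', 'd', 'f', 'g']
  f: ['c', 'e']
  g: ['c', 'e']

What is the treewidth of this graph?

A width-2 tree decomposition is:
Bags: B1 = {c, e, g}  B2 = {a, c, e}  B3 = {c, e, f}  B4 = {a, b, e}  B5 = {c, d, e}
Tree: B1–B2, B2–B3, B2–B4, B3–B5
Each bag holds 3 vertices, so the decomposition has width 2, which upper-bounds the treewidth. Conversely, {c, d, e} is a clique of size 3, and the vertices of any clique must share a bag in every tree decomposition; so some bag has ≥ 3 vertices and tw(G) ≥ 2. Therefore the treewidth is 2.

2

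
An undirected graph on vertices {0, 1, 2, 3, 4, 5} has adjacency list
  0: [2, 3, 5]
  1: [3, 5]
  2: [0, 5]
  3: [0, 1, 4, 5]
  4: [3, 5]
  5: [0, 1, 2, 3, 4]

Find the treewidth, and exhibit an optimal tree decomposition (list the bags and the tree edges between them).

Every bag has size at most 3, so the width is 3 − 1 = 2 and tw(G) ≤ 2. On the other hand G contains the 3-clique {0, 2, 5}. A clique must lie in a single bag of any decomposition, so no decomposition can have width below 2. The upper and lower bounds meet at 2, so that is the treewidth.

Treewidth 2.
One such decomposition:
Bags: B1 = {0, 3, 5}  B2 = {0, 2, 5}  B3 = {1, 3, 5}  B4 = {3, 4, 5}
Tree: B1–B2, B1–B3, B3–B4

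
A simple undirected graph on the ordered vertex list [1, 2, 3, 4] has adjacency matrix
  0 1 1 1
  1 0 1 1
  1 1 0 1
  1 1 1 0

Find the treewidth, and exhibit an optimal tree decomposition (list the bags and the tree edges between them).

Treewidth 3.
Bags: B1 = {1, 2, 3, 4}
Tree: (single bag)

With just one bag of size 4, the width is 4 − 1 = 3, so tw(G) ≤ 3. On the other hand G contains the 4-clique {1, 2, 3, 4}. A clique must lie in a single bag of any decomposition, so no decomposition can have width below 3. Combining the bounds, tw(G) = 3.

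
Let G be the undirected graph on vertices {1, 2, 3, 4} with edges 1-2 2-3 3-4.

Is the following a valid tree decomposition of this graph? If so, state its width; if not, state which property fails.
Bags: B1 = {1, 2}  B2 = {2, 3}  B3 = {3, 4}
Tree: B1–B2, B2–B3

Checking the three conditions: (i) the bags cover all of {1, 2, 3, 4}; (ii) for each edge, some bag contains both endpoints; (iii) the bags containing any fixed vertex form a subtree. All hold, so the decomposition is valid with width 2 − 1 = 1.

Yes; width 1.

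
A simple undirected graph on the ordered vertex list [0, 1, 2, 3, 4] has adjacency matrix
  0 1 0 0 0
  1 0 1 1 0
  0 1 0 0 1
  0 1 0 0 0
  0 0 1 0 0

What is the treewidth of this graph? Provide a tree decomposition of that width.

Each bag holds 2 vertices, so the decomposition has width 1, which upper-bounds the treewidth. Any graph with an edge has treewidth ≥ 1, and G has the edge 1–0. The upper and lower bounds meet at 1, so that is the treewidth.

Treewidth 1.
One such decomposition:
Bags: B1 = {0, 1}  B2 = {1, 3}  B3 = {1, 2}  B4 = {2, 4}
Tree: B1–B2, B1–B3, B3–B4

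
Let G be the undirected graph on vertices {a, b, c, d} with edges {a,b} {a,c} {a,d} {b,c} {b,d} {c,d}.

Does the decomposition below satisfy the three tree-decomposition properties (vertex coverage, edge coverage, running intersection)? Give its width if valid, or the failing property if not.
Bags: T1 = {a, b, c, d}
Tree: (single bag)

Yes; width 3.

Vertex coverage: the bags together contain {a, b, c, d}, the full vertex set. Edge coverage: each edge of G has both endpoints in at least one bag. Running intersection: for every vertex, the bags containing it form a connected subtree. All three properties hold, so this is a valid tree decomposition of width max|bag| − 1 = 3, and hence tw(G) ≤ 3.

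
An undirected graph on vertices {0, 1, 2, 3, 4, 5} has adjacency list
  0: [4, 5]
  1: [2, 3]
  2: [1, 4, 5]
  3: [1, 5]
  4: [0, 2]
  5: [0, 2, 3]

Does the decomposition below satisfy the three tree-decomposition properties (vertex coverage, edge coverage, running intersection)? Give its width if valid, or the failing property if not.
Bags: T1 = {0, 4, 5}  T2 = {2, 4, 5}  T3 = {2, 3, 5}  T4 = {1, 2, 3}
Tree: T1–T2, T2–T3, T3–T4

Yes; width 2.

Vertex coverage: the bags together contain {0, 1, 2, 3, 4, 5}, the full vertex set. Edge coverage: each edge of G has both endpoints in at least one bag. Running intersection: for every vertex, the bags containing it form a connected subtree. All three properties hold, so this is a valid tree decomposition of width max|bag| − 1 = 2, and hence tw(G) ≤ 2.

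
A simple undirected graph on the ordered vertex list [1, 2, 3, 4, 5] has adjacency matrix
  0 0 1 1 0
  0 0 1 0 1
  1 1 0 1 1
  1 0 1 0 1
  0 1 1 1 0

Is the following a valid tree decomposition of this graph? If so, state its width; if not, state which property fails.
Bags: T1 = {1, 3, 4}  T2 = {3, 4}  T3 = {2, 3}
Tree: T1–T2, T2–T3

A tree decomposition must satisfy three properties: every vertex lies in some bag; for every edge, both endpoints lie together in some bag; and for every vertex, the bags containing it form a connected subtree. Here vertex 5 appears in no bag, so the decomposition is invalid.

No — vertex 5 appears in no bag.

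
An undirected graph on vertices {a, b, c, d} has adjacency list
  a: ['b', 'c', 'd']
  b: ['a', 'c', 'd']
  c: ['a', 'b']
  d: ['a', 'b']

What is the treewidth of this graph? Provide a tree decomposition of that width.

Treewidth 2.
One optimal decomposition is:
Bags: B1 = {a, b, c}  B2 = {a, b, d}
Tree: B1–B2

Each bag holds 3 vertices, so the decomposition has width 2, which upper-bounds the treewidth. Conversely, {a, b, d} is a clique of size 3, and the vertices of any clique must share a bag in every tree decomposition; so some bag has ≥ 3 vertices and tw(G) ≥ 2. Combining the bounds, tw(G) = 2.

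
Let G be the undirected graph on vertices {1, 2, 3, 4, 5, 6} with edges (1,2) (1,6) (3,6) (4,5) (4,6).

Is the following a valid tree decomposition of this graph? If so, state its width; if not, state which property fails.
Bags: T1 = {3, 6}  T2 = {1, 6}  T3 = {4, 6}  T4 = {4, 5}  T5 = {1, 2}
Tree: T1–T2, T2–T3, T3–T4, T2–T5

Yes; width 1.

Vertex coverage: the bags together contain {1, 2, 3, 4, 5, 6}, the full vertex set. Edge coverage: each edge of G has both endpoints in at least one bag. Running intersection: for every vertex, the bags containing it form a connected subtree. All three properties hold, so this is a valid tree decomposition of width max|bag| − 1 = 1, and hence tw(G) ≤ 1.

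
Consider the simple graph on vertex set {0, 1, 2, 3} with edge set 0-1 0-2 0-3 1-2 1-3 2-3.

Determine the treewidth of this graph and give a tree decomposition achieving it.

Treewidth 3.
Bags: B1 = {0, 1, 2, 3}
Tree: (single bag)

With just one bag of size 4, the width is 4 − 1 = 3, so tw(G) ≤ 3. On the other hand G contains the 4-clique {0, 1, 2, 3}. A clique must lie in a single bag of any decomposition, so no decomposition can have width below 3. Therefore the treewidth is 3.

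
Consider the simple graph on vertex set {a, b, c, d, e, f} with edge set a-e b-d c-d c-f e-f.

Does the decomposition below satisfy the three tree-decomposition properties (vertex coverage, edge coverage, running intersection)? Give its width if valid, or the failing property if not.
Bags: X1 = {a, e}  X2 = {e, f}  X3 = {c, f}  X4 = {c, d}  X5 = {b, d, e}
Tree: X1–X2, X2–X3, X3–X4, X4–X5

A tree decomposition must satisfy three properties: every vertex lies in some bag; for every edge, both endpoints lie together in some bag; and for every vertex, the bags containing it form a connected subtree. Here bags containing vertex e are not connected in the tree, so the decomposition is invalid.

No — bags containing vertex e are not connected in the tree.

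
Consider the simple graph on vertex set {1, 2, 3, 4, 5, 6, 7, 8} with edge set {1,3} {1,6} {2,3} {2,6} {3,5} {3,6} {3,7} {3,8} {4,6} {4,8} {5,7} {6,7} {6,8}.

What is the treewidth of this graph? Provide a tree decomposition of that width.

Every bag has size at most 3, so the width is 3 − 1 = 2 and tw(G) ≤ 2. Conversely, {3, 5, 7} is a clique of size 3, and the vertices of any clique must share a bag in every tree decomposition; so some bag has ≥ 3 vertices and tw(G) ≥ 2. Combining the bounds, tw(G) = 2.

Treewidth 2.
One such decomposition:
Bags: B1 = {3, 5, 7}  B2 = {3, 6, 7}  B3 = {3, 6, 8}  B4 = {2, 3, 6}  B5 = {1, 3, 6}  B6 = {4, 6, 8}
Tree: B1–B2, B2–B3, B2–B4, B4–B5, B3–B6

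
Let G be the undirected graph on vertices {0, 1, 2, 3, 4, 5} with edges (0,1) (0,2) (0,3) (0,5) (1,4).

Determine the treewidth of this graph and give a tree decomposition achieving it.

Every bag has size at most 2, so the width is 2 − 1 = 1 and tw(G) ≤ 1. Any graph with an edge has treewidth ≥ 1, and G has the edge 1–0. Hence tw(G) = 1 exactly.

Treewidth 1.
Bags: B1 = {0, 1}  B2 = {0, 2}  B3 = {1, 4}  B4 = {0, 5}  B5 = {0, 3}
Tree: B1–B2, B1–B3, B2–B4, B4–B5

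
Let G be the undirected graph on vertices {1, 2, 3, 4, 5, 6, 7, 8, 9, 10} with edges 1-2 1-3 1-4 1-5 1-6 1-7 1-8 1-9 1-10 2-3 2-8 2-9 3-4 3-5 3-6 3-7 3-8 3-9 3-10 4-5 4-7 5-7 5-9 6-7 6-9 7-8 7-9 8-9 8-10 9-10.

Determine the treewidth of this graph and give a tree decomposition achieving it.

Treewidth 4.
Bags: B1 = {1, 3, 6, 7, 9}  B2 = {1, 3, 5, 7, 9}  B3 = {1, 3, 4, 5, 7}  B4 = {1, 3, 7, 8, 9}  B5 = {1, 3, 8, 9, 10}  B6 = {1, 2, 3, 8, 9}
Tree: B1–B2, B2–B3, B2–B4, B4–B5, B4–B6

The largest bag has 5 vertices, giving width 4; this decomposition certifies tw(G) ≤ 4. On the other hand G contains the 5-clique {1, 2, 3, 8, 9}. A clique must lie in a single bag of any decomposition, so no decomposition can have width below 4. Therefore the treewidth is 4.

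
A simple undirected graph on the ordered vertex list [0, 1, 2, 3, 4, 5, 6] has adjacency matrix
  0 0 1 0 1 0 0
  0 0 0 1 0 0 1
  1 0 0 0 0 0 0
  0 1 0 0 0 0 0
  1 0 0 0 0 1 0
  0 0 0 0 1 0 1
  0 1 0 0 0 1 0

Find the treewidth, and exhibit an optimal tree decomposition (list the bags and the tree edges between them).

The largest bag has 2 vertices, giving width 1; this decomposition certifies tw(G) ≤ 1. Any graph with an edge has treewidth ≥ 1, and G has the edge 3–1. Therefore the treewidth is 1.

Treewidth 1.
One optimal decomposition is:
Bags: B1 = {1, 3}  B2 = {1, 6}  B3 = {5, 6}  B4 = {4, 5}  B5 = {0, 4}  B6 = {0, 2}
Tree: B1–B2, B2–B3, B3–B4, B4–B5, B5–B6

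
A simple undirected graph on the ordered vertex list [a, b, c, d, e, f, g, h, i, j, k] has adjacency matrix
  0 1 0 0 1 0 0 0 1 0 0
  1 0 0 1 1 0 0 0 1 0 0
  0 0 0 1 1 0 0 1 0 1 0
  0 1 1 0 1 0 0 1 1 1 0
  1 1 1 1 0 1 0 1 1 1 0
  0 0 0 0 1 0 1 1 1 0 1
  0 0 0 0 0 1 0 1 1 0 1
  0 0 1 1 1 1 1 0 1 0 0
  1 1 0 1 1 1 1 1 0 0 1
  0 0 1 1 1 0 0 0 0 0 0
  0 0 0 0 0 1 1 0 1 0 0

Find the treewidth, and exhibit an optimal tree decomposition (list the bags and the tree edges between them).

Each bag holds 4 vertices, so the decomposition has width 3, which upper-bounds the treewidth. Conversely, {c, d, e, j} is a clique of size 4, and the vertices of any clique must share a bag in every tree decomposition; so some bag has ≥ 4 vertices and tw(G) ≥ 3. Hence tw(G) = 3 exactly.

Treewidth 3.
One optimal decomposition is:
Bags: B1 = {e, f, h, i}  B2 = {d, e, h, i}  B3 = {c, d, e, h}  B4 = {b, d, e, i}  B5 = {f, g, h, i}  B6 = {c, d, e, j}  B7 = {f, g, i, k}  B8 = {a, b, e, i}
Tree: B1–B2, B2–B3, B2–B4, B1–B5, B3–B6, B5–B7, B4–B8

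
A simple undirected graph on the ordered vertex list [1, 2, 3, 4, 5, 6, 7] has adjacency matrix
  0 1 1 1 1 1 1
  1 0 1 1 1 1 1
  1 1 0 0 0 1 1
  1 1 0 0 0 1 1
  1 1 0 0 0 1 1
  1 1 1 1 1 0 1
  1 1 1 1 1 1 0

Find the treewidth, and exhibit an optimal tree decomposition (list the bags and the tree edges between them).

Treewidth 4.
One optimal decomposition is:
Bags: B1 = {1, 2, 3, 6, 7}  B2 = {1, 2, 4, 6, 7}  B3 = {1, 2, 5, 6, 7}
Tree: B1–B2, B2–B3

Each bag holds 5 vertices, so the decomposition has width 4, which upper-bounds the treewidth. On the other hand G contains the 5-clique {1, 2, 3, 6, 7}. A clique must lie in a single bag of any decomposition, so no decomposition can have width below 4. Therefore the treewidth is 4.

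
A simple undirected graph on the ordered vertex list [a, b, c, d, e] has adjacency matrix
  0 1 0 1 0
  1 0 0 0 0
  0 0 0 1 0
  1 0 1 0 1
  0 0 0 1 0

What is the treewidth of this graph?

A width-1 tree decomposition is:
Bags: B1 = {c, d}  B2 = {a, d}  B3 = {a, b}  B4 = {d, e}
Tree: B1–B2, B2–B3, B2–B4
The largest bag has 2 vertices, giving width 1; this decomposition certifies tw(G) ≤ 1. Since G has at least one edge (e.g. c–d), it is not an edgeless graph, so tw(G) ≥ 1. Hence tw(G) = 1 exactly.

1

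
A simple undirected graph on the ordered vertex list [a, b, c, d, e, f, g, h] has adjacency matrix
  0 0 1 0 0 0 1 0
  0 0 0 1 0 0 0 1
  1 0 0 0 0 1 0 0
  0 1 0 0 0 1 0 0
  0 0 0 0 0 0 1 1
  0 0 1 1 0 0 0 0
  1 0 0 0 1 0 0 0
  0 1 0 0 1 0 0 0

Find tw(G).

A width-2 tree decomposition is:
Bags: B1 = {b, e, h}  B2 = {b, e, g}  B3 = {a, b, g}  B4 = {a, b, c}  B5 = {b, c, f}  B6 = {b, d, f}
Tree: B1–B2, B2–B3, B3–B4, B4–B5, B5–B6
Every bag has size at most 3, so the width is 3 − 1 = 2 and tw(G) ≤ 2. The edges b–h–e–g–a–c–f–d–b form a cycle, so G is not a tree and its treewidth is at least 2. Therefore the treewidth is 2.

2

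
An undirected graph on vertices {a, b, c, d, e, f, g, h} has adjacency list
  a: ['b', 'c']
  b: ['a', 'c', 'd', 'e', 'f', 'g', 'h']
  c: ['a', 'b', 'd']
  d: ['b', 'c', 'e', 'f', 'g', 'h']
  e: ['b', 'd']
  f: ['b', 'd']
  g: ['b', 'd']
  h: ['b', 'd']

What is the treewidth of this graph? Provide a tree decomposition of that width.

The largest bag has 3 vertices, giving width 2; this decomposition certifies tw(G) ≤ 2. On the other hand G contains the 3-clique {b, d, f}. A clique must lie in a single bag of any decomposition, so no decomposition can have width below 2. The upper and lower bounds meet at 2, so that is the treewidth.

Treewidth 2.
One optimal decomposition is:
Bags: B1 = {b, d, e}  B2 = {b, d, g}  B3 = {b, c, d}  B4 = {b, d, h}  B5 = {b, d, f}  B6 = {a, b, c}
Tree: B1–B2, B1–B3, B1–B4, B2–B5, B3–B6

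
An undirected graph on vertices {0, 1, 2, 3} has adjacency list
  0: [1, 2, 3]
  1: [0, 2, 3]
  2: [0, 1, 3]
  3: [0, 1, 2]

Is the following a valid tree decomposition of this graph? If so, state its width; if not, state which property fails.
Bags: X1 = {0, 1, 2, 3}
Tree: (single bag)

Yes; width 3.

Every vertex of G appears in some bag (union = {0, 1, 2, 3}); every edge is covered by a bag; and for each vertex v the set of bags containing v is connected in the bag tree. The decomposition is therefore valid. The largest bag has 4 vertices, so the width is 3.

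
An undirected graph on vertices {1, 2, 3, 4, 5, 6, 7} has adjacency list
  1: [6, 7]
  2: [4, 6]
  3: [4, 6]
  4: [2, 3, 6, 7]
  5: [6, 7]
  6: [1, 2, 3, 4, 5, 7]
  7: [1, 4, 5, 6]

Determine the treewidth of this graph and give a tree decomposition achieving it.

The largest bag has 3 vertices, giving width 2; this decomposition certifies tw(G) ≤ 2. For the lower bound, the 3 vertices {1, 6, 7} are pairwise adjacent, and any tree decomposition puts a clique entirely inside one bag — forcing width ≥ 2. Therefore the treewidth is 2.

Treewidth 2.
One optimal decomposition is:
Bags: B1 = {2, 4, 6}  B2 = {4, 6, 7}  B3 = {5, 6, 7}  B4 = {3, 4, 6}  B5 = {1, 6, 7}
Tree: B1–B2, B2–B3, B2–B4, B2–B5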